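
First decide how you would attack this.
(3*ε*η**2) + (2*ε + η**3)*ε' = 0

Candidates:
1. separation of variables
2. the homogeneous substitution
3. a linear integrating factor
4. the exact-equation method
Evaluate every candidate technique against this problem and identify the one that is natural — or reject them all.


Technique: the exact-equation method — the compatibility test passes: the ε-derivative of 3*ε*η**2 matches the η-derivative of 2*ε + η**3, so integrate a potential.
- separation of variables: the two dependences are entangled, not a clean product of one-variable pieces.
- the homogeneous substitution — the slope changes under joint rescaling, failing the degree-zero test.
- a linear integrating factor — a nonlinear term in the unknown puts this outside the integrating-factor template.
- the exact-equation method — applies; the problem has the shape this method handles.


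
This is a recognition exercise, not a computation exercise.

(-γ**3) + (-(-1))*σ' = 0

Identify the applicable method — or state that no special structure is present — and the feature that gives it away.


Verdict: no special technique — solved for the derivative, σ never appears on the right — this is a direct integration in γ, not a differential-equations problem at heart.


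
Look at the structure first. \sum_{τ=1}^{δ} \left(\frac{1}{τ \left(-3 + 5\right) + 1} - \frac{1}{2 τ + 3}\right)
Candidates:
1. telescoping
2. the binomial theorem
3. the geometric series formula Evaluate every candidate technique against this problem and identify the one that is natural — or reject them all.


Best approach: telescoping — this sum is a zipper: each term contributes \frac{1}{τ \left(-3 + 5\right) + 1} and removes the next index's value, which the following term puts back, closing term by term.
- telescoping: applicable, and directly so.
- the binomial theorem — there is no pair of bases whose matched powers would reassemble into a single binomial power.
- the geometric series formula — there is no constant term-to-term ratio.


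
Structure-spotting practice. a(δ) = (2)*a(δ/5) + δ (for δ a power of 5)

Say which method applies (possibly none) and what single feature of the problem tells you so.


Technique: the master substitution — divide-the-index recursion (δ/5 inside the call) straightens out once the index is rewritten as 5^m.


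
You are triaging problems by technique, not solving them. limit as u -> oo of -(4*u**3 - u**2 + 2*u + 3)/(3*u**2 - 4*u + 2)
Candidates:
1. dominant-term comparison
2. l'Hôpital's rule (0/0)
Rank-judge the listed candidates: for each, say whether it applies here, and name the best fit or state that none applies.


Method: dominant-term comparison — divide by the highest power of u present: lower-order terms vanish and the dominant ratio remains.
- dominant-term comparison: yes, a natural case for it.
- l'Hôpital's rule (0/0): no 0/0 form appears: written as one quotient, top and bottom both grow without bound, and the ratio is decided by their leading terms.


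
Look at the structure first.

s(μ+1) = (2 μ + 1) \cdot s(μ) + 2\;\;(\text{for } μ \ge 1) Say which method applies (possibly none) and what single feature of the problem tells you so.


Best approach: a summation factor — first-order linear but the coefficient 2 μ + 1 moves with the index — divide by the cumulative product and telescope.


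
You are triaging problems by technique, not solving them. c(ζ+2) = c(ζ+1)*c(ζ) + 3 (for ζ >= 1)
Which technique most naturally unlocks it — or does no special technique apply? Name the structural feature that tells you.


Technique: no special technique — each new value is a nonlinear function of earlier ones — scaling arguments and superposition both fail.


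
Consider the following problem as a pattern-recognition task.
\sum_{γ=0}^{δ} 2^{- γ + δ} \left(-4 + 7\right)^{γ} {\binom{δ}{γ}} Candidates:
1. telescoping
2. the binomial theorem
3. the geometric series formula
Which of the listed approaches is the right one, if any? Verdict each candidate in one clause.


Best approach: the binomial theorem — the binomial coefficients weight matched powers of (-4 + 7) and 2, which is exactly the expansion of a binomial power.
- telescoping — as presented, consecutive terms share no shifted copy to cancel against — no rewrite is on display to change that.
- the binomial theorem: applicable, and directly so.
- the geometric series formula: the term-to-term ratio changes with the index, so the geometric formula cannot close it.


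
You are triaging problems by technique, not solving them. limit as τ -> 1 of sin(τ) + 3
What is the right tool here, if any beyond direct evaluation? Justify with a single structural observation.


Method: no special technique — no zero denominators, no indeterminate clash at 1 — substitute and read off the value.


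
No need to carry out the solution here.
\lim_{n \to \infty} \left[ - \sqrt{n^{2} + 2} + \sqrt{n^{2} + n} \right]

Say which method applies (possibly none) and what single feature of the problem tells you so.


Method: conjugate multiplication — neither \sqrt{n^{2} + n} nor \sqrt{n^{2} + 2} converges alone, so rewrite their difference as a conjugate-rationalized quotient first.


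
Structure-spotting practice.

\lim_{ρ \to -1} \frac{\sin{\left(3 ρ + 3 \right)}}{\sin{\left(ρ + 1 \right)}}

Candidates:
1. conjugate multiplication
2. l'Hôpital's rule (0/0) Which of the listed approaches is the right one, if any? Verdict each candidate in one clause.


Best approach: l'Hôpital's rule (0/0) — the 0/0 form at -1 is the signature situation for l'Hôpital's rule. Expanding numerator and denominator to first order gives the same value — the rule automates exactly that.
- conjugate multiplication: the conjugate move applies to radical differences, which this is not.
- l'Hôpital's rule (0/0): applies; the problem has the shape this method handles.


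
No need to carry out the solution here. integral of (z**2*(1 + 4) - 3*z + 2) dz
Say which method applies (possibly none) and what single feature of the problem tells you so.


Diagnosis: no special technique — scan for structure and find none: constant multiples of powers of z, integrate directly.


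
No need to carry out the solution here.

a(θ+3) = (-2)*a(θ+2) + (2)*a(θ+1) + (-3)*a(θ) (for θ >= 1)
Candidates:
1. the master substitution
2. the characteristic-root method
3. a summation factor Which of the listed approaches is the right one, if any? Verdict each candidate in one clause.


Technique: the characteristic-root method — the recurrence is linear and homogeneous with constant coefficients, so the ansatz r^θ turns it into a polynomial equation for r.
- the master substitution — the recursion steps by a constant offset, so exponential reindexing is pointless.
- the characteristic-root method: applicable, and directly so.
- a summation factor: a summation factor telescopes one-step recursions; this one carries higher-order memory.


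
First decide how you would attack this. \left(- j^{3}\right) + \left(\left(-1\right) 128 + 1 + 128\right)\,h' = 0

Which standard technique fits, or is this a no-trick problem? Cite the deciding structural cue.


Verdict: no special technique — the slope is a pure function of j; integrate both sides and be done.


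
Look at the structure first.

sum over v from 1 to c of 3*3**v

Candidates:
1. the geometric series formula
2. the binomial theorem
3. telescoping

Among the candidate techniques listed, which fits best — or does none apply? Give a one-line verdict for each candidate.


Technique: the geometric series formula — the ratio of consecutive terms is the constant 3, independent of the index — a geometric sum.
- the geometric series formula: yes — fits the structure here.
- the binomial theorem: no binomial coefficients pair up with complementary powers here.
- telescoping: writing out consecutive terms as given produces no pairwise cancellation.


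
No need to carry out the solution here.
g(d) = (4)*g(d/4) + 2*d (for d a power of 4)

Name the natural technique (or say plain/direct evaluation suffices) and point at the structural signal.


Verdict: the master substitution — the index is divided (d/4), not shifted — substitute d = 4^m to straighten it into a shift recurrence.


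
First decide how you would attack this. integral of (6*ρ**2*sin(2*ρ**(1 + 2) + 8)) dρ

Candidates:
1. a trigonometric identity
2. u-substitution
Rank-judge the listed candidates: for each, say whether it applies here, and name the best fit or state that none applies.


Best approach: u-substitution — viewed as a product, the integrand is a composition evaluated at (2*ρ**(1 + 2) + 8) times (a constant multiple of) that inner expression's derivative, so u = (2*ρ**(1 + 2) + 8) makes it elementary.
- a trigonometric identity — no even trigonometric power and no product of distinct frequencies to rewrite.
- u-substitution: applicable, and directly so.


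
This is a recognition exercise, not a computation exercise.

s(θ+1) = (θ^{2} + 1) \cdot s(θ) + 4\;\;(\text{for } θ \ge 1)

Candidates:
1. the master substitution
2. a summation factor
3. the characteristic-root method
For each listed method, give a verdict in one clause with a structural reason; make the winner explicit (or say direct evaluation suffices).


Verdict: a summation factor — rescale the sequence by the product of the weights θ^{2} + 1 so far — the recurrence collapses to a plain running sum.
- the master substitution — there is no divide-the-index recursive argument.
- a summation factor: yes, a natural case for it.
- the characteristic-root method: the coefficients change with the index, which the root method cannot absorb.


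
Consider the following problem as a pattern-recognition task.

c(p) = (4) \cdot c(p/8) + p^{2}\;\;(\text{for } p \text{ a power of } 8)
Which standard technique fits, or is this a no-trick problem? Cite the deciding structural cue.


Verdict: the master substitution — the argument contracts 8-fold per step: reindex p exponentially and solve the linear recurrence in the new index.


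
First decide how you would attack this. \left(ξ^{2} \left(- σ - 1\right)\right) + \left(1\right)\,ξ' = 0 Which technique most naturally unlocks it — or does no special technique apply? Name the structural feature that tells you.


Technique: separation of variables — solved for the derivative, the right side splits multiplicatively into a function of each variable alone — divide and integrate each side.


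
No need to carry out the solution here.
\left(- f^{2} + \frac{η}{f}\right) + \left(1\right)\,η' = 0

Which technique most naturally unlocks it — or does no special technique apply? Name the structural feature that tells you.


Verdict: a linear integrating factor — linear in the unknown with genuine forcing: multiply through by the exponential of the integrated coefficient and the left side closes into one derivative.


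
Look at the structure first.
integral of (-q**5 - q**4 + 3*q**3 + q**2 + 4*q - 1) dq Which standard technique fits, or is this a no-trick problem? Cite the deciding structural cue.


Method: no special technique — scan for structure and find none: constant multiples of powers of q, integrate directly.


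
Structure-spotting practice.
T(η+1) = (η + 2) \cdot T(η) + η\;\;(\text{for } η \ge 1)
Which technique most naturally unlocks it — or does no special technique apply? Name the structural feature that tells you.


Best approach: a summation factor — an index-dependent multiplier η + 2 rules out characteristic roots; a summation factor converts it to a pure difference.


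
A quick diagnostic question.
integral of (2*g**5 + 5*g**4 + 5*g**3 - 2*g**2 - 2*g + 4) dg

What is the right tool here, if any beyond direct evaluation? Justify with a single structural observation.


Technique: no special technique — the integrand is a sum of constant multiples of powers of g — integrate term by term.


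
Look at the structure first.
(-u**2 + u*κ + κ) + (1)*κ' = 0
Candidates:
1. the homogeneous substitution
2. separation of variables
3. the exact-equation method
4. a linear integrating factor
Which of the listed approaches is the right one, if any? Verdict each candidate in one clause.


Method: a linear integrating factor — linear in the unknown with genuine forcing: multiply through by the exponential of the integrated coefficient and the left side closes into one derivative.
- the homogeneous substitution: solved for the derivative, the right side changes under joint scaling of the two variables.
- separation of variables — the two dependences do not factor apart.
- the exact-equation method — exactness fails on the nose — the mixed partials do not match.
- a linear integrating factor — a fit — the right tool for this form.


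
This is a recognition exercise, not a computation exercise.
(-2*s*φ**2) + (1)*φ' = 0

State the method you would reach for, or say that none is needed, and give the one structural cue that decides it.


Verdict: separation of variables — solved for the derivative, the right side splits multiplicatively into a function of each variable alone — divide and integrate each side.


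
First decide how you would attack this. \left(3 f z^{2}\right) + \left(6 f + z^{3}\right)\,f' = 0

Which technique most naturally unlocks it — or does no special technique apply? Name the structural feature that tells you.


Verdict: the exact-equation method — check exactness first: here it holds (3 f z^{2}, 6 f + z^{3} have matching cross partials), so no integrating factor is needed.


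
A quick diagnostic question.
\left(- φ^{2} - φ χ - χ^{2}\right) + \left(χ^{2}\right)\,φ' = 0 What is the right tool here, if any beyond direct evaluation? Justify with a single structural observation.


Method: the homogeneous substitution — the slope is degree-zero homogeneous: the ratio substitution v = φ/χ collapses it.


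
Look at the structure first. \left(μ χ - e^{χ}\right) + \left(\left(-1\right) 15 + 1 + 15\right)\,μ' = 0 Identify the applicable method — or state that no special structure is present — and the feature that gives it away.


Technique: a linear integrating factor — the unknown enters only to the first power against a nonzero forcing term — the integrating-factor template applies directly.


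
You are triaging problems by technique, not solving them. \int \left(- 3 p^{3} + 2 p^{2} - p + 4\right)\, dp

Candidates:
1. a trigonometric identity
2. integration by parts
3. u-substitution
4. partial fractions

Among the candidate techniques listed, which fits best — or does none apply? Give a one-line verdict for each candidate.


Method: no special technique — nothing composite, nothing rational, nothing trigonometric — each constant-multiple power of p integrates by the power rule alone.
- a trigonometric identity — there is no trigonometric structure at all — the integrand carries no sine or cosine to rewrite.
- integration by parts: splitting off a factor buys nothing — the integrand integrates directly without parts.
- u-substitution — no substitution does more than relabel what direct integration already handles.
- partial fractions — the expression is not a ratio of polynomials that decomposes further.


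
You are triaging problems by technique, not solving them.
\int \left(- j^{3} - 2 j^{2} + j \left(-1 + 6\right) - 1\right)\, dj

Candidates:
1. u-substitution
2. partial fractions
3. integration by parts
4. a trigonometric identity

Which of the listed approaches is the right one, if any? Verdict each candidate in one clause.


Method: no special technique — a term-by-term power-rule job in j; no substitution or rearrangement earns its keep here.
- u-substitution: no substitution does more than relabel what direct integration already handles.
- partial fractions: there is no rational-function structure to decompose.
- integration by parts: splitting off a factor buys nothing — the integrand integrates directly without parts.
- a trigonometric identity — with no trigonometric functions present, identity rewriting has no target.


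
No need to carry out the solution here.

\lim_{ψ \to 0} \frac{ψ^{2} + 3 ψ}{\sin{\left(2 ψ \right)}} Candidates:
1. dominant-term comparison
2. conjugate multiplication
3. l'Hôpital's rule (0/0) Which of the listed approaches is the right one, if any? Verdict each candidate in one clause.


Technique: l'Hôpital's rule (0/0) — both numerator and denominator vanish at 0: the genuine 0/0 indeterminate that l'Hôpital exists for. Known elementary limits would finish this too — the rule just bypasses the case analysis.
- dominant-term comparison: this is not a rational comparison of growth rates at infinity.
- conjugate multiplication — the conjugate move applies to radical differences, which this is not.
- l'Hôpital's rule (0/0) — applies; the problem has the shape this method handles.


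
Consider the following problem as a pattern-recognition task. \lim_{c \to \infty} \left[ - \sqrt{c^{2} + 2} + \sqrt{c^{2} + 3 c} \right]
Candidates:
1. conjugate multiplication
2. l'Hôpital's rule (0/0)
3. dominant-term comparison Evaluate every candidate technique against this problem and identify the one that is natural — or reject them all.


Best approach: conjugate multiplication — an infinity-minus-infinity difference with a surviving radical — multiply by the conjugate to cancel the divergence.
- conjugate multiplication — applies; the problem has the shape this method handles.
- l'Hôpital's rule (0/0): substitution produces ∞ − ∞ rather than a vanishing quotient; the rule needs a 0/0 ratio to act on.
- dominant-term comparison: no dominant power emerges to decide the limit by degree comparison.


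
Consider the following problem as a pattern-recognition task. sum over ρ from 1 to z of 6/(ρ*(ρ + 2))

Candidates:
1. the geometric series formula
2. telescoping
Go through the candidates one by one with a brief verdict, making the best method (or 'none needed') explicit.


Verdict: telescoping — the summand 6/(ρ*(ρ + 2)) decomposes into fractions whose poles differ by an integer shift — the series collapses.
- the geometric series formula: the term-to-term ratio drifts with the index — the one thing the geometric formula cannot absorb.
- telescoping — applicable, and directly so.


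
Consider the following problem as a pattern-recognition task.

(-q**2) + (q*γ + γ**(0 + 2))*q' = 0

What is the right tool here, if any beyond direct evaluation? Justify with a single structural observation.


Verdict: the homogeneous substitution — scaling γ and q together leaves the slope fixed — it depends only on q/γ, so substitute the ratio. Rewriting — with the variables' roles exchanged where the shape demands it — would expose a Bernoulli structure too; the homogeneous substitution simply reads the degrees directly.


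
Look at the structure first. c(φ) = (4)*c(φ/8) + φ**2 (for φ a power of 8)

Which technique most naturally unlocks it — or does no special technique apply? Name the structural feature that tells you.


Technique: the master substitution — recursion at φ/8 is multiplicative in the index; logarithmic reindexing via φ = 8^m linearizes it.


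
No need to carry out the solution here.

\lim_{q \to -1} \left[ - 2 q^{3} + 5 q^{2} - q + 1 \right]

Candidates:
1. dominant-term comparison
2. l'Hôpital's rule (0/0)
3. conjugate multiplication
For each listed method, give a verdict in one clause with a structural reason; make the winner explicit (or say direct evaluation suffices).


Technique: no special technique — no vanishing denominator and no indeterminate clash at the point — evaluation is immediate.
- dominant-term comparison — this limit is not decided by comparing polynomial growth at infinity.
- l'Hôpital's rule (0/0): substituting the point gives a finite value outright — there is no indeterminate clash to repair.
- conjugate multiplication: the conjugate move applies to radical differences, which this is not.


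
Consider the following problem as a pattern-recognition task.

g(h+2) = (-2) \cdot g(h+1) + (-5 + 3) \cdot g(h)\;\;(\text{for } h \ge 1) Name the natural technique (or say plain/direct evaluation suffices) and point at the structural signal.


Best approach: the characteristic-root method — the recurrence treats every index alike (constant coefficients, no forcing) — precisely the regime where r^h trials close it.


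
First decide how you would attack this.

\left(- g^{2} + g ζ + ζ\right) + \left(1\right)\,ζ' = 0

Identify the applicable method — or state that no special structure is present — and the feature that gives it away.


Verdict: a linear integrating factor — linear in the unknown with genuine forcing: multiply through by the exponential of the integrated coefficient and the left side closes into one derivative.


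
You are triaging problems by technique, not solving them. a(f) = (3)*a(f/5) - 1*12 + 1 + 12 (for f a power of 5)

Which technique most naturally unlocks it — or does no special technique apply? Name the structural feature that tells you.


Verdict: the master substitution — index division is the fingerprint: f/5 in the recursive call means substitute f = 5^m.


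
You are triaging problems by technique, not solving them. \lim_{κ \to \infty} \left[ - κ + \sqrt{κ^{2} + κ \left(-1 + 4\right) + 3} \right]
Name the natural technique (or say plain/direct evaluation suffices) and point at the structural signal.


Diagnosis: conjugate multiplication — \sqrt{κ^{2} + κ \left(-1 + 4\right) + 3} and κ both blow up, but their difference is tame once the conjugate rationalizes it.


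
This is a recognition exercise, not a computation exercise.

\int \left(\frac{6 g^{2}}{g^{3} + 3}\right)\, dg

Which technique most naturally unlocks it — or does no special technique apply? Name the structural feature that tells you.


Diagnosis: u-substitution — everything non-trivial happens through the inner expression g^{3} + 3, and its derivative accounts for the remaining factor up to a constant, so set u = g^{3} + 3.


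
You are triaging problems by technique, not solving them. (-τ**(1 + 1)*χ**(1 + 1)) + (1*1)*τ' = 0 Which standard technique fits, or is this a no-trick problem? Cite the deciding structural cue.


Diagnosis: separation of variables — all dependence on the two variables factors apart, the defining separable shape.


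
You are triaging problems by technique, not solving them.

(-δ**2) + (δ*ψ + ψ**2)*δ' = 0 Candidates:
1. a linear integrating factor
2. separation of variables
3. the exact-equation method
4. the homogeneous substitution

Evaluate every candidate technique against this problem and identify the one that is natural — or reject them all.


Method: the homogeneous substitution — scaling ψ and δ together leaves the slope fixed — it depends only on δ/ψ, so substitute the ratio. A Bernoulli substitution after rearrangement (possibly exchanging dependent and independent variable) is a fair alternative; the homogeneous route works on the equation as it stands.
- a linear integrating factor: the unknown enters nonlinearly (through a power, a denominator, or a transcendental function), which the linear integrating-factor recipe cannot absorb as-is — any repair would come from a preliminary substitution, not the factor.
- separation of variables — no algebra isolates the independent variable on one side and the unknown on the other.
- the exact-equation method — no potential function has this form as its differential, as written.
- the homogeneous substitution — applies; the problem has the shape this method handles.


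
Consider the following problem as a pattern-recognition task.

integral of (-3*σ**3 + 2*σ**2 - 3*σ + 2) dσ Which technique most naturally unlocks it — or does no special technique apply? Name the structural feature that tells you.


Best approach: no special technique — the integrand is a sum of constant multiples of powers of σ — integrate term by term.


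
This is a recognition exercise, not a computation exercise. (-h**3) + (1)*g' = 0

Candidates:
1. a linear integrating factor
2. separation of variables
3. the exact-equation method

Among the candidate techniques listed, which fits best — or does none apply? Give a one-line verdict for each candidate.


Best approach: no special technique — with g absent the equation is not coupled at all: direct integration in h.
- a linear integrating factor: the linear template holds only trivially here (the unknown is absent, so the coefficient is zero) — the method is not the natural label.
- separation of variables: with no unknown in the slope, separating variables is a formality — the equation integrates directly.
- the exact-equation method: the unknown never enters the equation — exactness holds emptily, with nothing for the method to add.


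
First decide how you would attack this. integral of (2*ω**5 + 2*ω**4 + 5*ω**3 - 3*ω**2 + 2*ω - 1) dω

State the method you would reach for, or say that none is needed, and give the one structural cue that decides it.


Best approach: no special technique — scan for structure and find none: constant multiples of powers of ω, integrate directly.


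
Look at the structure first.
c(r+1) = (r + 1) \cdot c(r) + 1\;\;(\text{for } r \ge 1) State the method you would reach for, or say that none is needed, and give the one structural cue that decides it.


Verdict: a summation factor — an index-dependent multiplier r + 1 rules out characteristic roots; a summation factor converts it to a pure difference.


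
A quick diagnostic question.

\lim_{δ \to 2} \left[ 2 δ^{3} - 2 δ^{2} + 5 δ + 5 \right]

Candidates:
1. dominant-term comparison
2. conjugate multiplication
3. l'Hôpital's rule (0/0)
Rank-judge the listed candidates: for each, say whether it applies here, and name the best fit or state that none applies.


Method: no special technique — the expression is continuous at the evaluation point — substitute directly; no indeterminate form appears.
- dominant-term comparison — this limit is not decided by comparing leading-term growth at infinity.
- conjugate multiplication: the conjugate move applies to radical differences, which this is not.
- l'Hôpital's rule (0/0) — substituting the point gives a finite value outright — there is no indeterminate clash to repair.


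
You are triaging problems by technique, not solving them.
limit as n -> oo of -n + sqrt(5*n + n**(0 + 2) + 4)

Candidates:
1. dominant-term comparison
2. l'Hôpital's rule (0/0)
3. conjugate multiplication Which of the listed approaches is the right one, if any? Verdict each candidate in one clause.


Verdict: conjugate multiplication — this difference gives up after one conjugate multiplication — the radical structure cancels against its conjugate.
- dominant-term comparison — this is not a rational comparison of growth rates at infinity.
- l'Hôpital's rule (0/0): substitution produces ∞ − ∞ rather than a vanishing quotient; the rule needs a 0/0 ratio to act on.
- conjugate multiplication — applies; the problem has the shape this method handles.


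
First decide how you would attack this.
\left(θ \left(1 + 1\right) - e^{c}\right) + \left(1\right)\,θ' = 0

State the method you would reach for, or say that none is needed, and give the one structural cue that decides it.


Technique: a linear integrating factor — linear in the unknown with genuine forcing: multiply through by the exponential of the integrated coefficient and the left side closes into one derivative.


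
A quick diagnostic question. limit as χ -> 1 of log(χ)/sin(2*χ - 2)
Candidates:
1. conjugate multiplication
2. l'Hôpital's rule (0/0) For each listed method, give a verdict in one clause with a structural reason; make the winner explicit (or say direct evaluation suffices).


Diagnosis: l'Hôpital's rule (0/0) — the 0/0 form at 1 is the signature situation for l'Hôpital's rule. Expanding numerator and denominator to first order gives the same value — the rule automates exactly that.
- conjugate multiplication — there is no infinity-minus-infinity radical difference to rationalize.
- l'Hôpital's rule (0/0) — a fit — the right tool for this form.


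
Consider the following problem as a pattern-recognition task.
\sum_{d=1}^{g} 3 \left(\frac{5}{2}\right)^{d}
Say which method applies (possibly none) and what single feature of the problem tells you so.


Best approach: the geometric series formula — check a ratio of consecutive terms: it is \frac{5}{2}, independent of the index, so the geometric formula closes the sum.


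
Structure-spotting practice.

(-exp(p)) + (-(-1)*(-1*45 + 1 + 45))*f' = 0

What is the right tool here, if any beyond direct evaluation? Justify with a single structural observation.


Technique: no special technique — with f absent the equation is not coupled at all: direct integration in p.


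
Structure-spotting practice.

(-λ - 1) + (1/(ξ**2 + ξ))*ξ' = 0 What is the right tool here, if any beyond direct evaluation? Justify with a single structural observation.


Best approach: separation of variables — separating collects all ξ-dependence with the derivative and leaves all λ-dependence opposite: variables separate. This doubles as a Bernoulli equation in the unknown as written; dividing and integrating works on it directly.


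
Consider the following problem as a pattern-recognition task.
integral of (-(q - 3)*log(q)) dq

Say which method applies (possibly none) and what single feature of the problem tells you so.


Diagnosis: integration by parts — take log(q) as the piece to differentiate: what remains is a power-rule integral in disguise.


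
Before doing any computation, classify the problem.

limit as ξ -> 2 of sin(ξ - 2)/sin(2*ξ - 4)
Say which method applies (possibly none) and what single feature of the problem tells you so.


Method: l'Hôpital's rule (0/0) — both numerator and denominator vanish at 2: the genuine 0/0 indeterminate that l'Hôpital exists for. Expanding numerator and denominator to first order gives the same value — the rule automates exactly that.


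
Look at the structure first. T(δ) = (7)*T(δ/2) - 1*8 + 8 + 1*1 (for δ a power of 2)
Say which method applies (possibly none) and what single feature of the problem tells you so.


Method: the master substitution — recursion at δ/2 is multiplicative in the index; logarithmic reindexing via δ = 2^m linearizes it.


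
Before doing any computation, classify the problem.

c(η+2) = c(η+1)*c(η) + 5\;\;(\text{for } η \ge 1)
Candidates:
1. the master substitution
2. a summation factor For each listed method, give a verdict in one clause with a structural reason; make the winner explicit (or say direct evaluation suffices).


Diagnosis: no special technique — the recurrence is nonlinear in the sequence terms; no linear-recurrence method fits it as written — one iterates or studies it directly.
- the master substitution — no fixed divisor shrinks the index between calls.
- a summation factor — no summation factor applies — the rule is not linear in the sequence values.


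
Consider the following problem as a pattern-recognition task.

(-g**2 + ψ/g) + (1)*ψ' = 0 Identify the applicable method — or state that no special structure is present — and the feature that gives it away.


Technique: a linear integrating factor — linear in the unknown with genuine forcing: multiply through by the exponential of the integrated coefficient and the left side closes into one derivative.


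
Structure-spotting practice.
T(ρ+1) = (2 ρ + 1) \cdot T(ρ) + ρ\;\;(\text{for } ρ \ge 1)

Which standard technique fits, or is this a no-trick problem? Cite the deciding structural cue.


Verdict: a summation factor — an index-dependent multiplier 2 ρ + 1 rules out characteristic roots; a summation factor converts it to a pure difference.


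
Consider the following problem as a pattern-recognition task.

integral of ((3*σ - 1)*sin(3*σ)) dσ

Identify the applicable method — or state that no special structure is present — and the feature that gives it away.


Verdict: integration by parts — a polynomial 3*σ - 1 against the kernel sin(3*σ) is the signature bounded-ladder case for integration by parts.


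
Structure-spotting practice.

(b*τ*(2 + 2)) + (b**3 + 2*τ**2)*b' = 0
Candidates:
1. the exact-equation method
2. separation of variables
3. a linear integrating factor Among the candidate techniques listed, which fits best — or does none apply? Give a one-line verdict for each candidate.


Diagnosis: the exact-equation method — because the two cross partials coincide, the form is conservative as written — recover its potential in (τ, b).
- the exact-equation method — a fit — the right tool for this form.
- separation of variables: the two dependences do not factor apart.
- a linear integrating factor — a nonlinear term in the unknown puts this outside the integrating-factor template.


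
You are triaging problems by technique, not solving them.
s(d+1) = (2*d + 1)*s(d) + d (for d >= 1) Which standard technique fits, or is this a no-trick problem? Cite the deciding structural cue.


Technique: a summation factor — because the multiplier 2*d + 1 is index-dependent, divide through by its running product and sum the resulting differences.


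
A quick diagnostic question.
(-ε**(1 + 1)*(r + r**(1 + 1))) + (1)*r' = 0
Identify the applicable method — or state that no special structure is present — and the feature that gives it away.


Diagnosis: separation of variables — separating collects all r-dependence with the derivative and leaves all ε-dependence opposite: variables separate. This doubles as a Bernoulli equation in the unknown as written; dividing and integrating works on it directly.


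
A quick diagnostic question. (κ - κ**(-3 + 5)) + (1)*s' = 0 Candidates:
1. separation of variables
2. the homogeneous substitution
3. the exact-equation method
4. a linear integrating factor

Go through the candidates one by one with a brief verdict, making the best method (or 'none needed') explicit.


Method: no special technique — with s absent the equation is not coupled at all: direct integration in κ.
- separation of variables — separation is only trivially available — with the unknown absent from the slope this is a direct integration, not a separation problem.
- the homogeneous substitution: the slope changes under joint rescaling, failing the degree-zero test.
- the exact-equation method — the unknown never enters the equation — exactness holds emptily, with nothing for the method to add.
- a linear integrating factor: with the unknown absent the integrating factor is a formality; direct integration is the working structure.


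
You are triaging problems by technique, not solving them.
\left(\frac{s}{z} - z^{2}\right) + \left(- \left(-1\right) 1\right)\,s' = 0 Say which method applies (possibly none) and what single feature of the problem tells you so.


Technique: a linear integrating factor — linear in the unknown with genuine forcing: multiply through by the exponential of the integrated coefficient and the left side closes into one derivative.


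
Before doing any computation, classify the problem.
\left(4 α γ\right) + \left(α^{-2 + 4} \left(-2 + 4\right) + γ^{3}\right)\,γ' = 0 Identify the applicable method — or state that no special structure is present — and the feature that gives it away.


Diagnosis: the exact-equation method — because the two cross partials coincide, the form is conservative as written — recover its potential in (α, γ).


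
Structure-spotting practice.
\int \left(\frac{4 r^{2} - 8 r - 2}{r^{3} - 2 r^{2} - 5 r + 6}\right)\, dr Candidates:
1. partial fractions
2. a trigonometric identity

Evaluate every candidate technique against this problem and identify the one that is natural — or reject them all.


Technique: partial fractions — rational integrand, reducible denominator r^{3} - 2 r^{2} - 5 r + 6: decompose first, integrate second.
- partial fractions: applicable, and directly so.
- a trigonometric identity — with no trigonometric functions present, identity rewriting has no target.


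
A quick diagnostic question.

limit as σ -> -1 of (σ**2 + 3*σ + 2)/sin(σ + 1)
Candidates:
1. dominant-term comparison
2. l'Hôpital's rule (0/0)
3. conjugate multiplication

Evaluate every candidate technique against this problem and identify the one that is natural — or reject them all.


Verdict: l'Hôpital's rule (0/0) — numerator and denominator both vanish at -1 — a genuine 0/0 form, which is exactly when l'Hôpital applies. The standard small-argument limits would also carry it; the rule is the systematic route.
- dominant-term comparison — this limit is not decided by comparing polynomial growth at infinity.
- l'Hôpital's rule (0/0) — a fit — the right tool for this form.
- conjugate multiplication: no divergent radical difference is present for a conjugate pair to cancel.


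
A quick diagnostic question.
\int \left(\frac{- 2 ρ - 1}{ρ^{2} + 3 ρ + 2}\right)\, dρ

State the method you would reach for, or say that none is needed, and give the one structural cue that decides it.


Best approach: partial fractions — the bottom factors while the top stays lower-degree — split into simple fractions and integrate piece by piece.


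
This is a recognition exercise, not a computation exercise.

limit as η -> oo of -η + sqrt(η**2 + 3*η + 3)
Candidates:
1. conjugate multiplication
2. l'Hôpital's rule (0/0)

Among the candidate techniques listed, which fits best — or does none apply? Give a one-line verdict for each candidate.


Verdict: conjugate multiplication — both pieces blow up but their difference is finite; the conjugate trick rationalizes sqrt(η**2 + 3*η + 3) - η.
- conjugate multiplication — yes, a natural case for it.
- l'Hôpital's rule (0/0): the expression is a difference driving to ∞ − ∞, not a 0/0 quotient — there is no ratio for the rule to differentiate.


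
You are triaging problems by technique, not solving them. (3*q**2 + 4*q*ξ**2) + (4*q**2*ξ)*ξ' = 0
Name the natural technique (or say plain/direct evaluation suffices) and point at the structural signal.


Method: the exact-equation method — because the two cross partials coincide, the form is conservative as written — recover its potential in (q, ξ).


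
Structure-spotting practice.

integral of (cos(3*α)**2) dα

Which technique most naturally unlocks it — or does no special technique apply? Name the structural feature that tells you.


Diagnosis: a trigonometric identity — apply power reduction to cos(3*α)**2; each application halves the trigonometric degree.


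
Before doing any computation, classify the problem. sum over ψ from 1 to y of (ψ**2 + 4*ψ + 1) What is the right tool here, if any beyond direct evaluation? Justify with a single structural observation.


Best approach: no special technique — nothing telescopes and nothing is geometric; polynomial terms in ψ sum term by term.


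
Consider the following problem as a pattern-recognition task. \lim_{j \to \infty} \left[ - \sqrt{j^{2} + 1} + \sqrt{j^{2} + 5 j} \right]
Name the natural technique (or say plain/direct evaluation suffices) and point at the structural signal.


Diagnosis: conjugate multiplication — the difference \sqrt{j^{2} + 5 j} - \sqrt{j^{2} + 1} is an ∞ − ∞ stalemate; its conjugate partner breaks the tie.


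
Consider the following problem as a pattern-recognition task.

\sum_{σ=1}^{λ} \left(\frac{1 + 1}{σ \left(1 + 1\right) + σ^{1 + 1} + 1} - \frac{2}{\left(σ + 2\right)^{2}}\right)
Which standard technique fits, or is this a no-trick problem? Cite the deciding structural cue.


Method: telescoping — the summand is \frac{1 + 1}{σ \left(1 + 1\right) + σ^{1 + 1} + 1} minus the same expression shifted by one, so consecutive terms cancel in pairs.
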